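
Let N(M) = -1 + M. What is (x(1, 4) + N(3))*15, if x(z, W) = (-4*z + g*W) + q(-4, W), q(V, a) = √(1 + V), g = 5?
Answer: 270 + 15*I*√3 ≈ 270.0 + 25.981*I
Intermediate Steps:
x(z, W) = -4*z + 5*W + I*√3 (x(z, W) = (-4*z + 5*W) + √(1 - 4) = (-4*z + 5*W) + √(-3) = (-4*z + 5*W) + I*√3 = -4*z + 5*W + I*√3)
(x(1, 4) + N(3))*15 = ((-4*1 + 5*4 + I*√3) + (-1 + 3))*15 = ((-4 + 20 + I*√3) + 2)*15 = ((16 + I*√3) + 2)*15 = (18 + I*√3)*15 = 270 + 15*I*√3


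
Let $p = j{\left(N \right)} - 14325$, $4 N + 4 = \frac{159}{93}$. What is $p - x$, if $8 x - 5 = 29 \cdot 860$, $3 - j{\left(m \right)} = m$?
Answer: $- \frac{4325009}{248} \approx -17440.0$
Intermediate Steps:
$N = - \frac{71}{124}$ ($N = -1 + \frac{159 \cdot \frac{1}{93}}{4} = -1 + \frac{1}{4} \cdot \frac{53}{31} = -1 + \frac{53}{124} = - \frac{71}{124} \approx -0.57258$)
$j{\left(m \right)} = 3 - m$
$x = \frac{24945}{8}$ ($x = \frac{5}{8} + \frac{29 \cdot 860}{8} = \frac{5}{8} + \frac{1}{8} \cdot 24940 = \frac{5}{8} + \frac{6235}{2} = \frac{24945}{8} \approx 3118.1$)
$p = - \frac{1775857}{124}$ ($p = \left(3 - - \frac{71}{124}\right) - 14325 = \left(3 + \frac{71}{124}\right) - 14325 = \frac{443}{124} - 14325 = - \frac{1775857}{124} \approx -14321.0$)
$p - x = - \frac{1775857}{124} - \frac{24945}{8} = - \frac{4325009}{248}$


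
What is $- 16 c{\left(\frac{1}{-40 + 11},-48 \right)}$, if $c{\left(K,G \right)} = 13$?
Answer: $-208$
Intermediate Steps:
$- 16 c{\left(\frac{1}{-40 + 11},-48 \right)} = \left(-16\right) 13 = -208$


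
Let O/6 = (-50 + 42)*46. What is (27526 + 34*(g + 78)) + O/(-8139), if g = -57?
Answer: 76615856/2713 ≈ 28240.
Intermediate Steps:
O = -2208 (O = 6*((-50 + 42)*46) = 6*(-8*46) = 6*(-368) = -2208)
(27526 + 34*(g + 78)) + O/(-8139) = (27526 + 34*(-57 + 78)) - 2208/(-8139) = (27526 + 34*21) - 2208*(-1/8139) = (27526 + 714) + 736/2713 = 28240 + 736/2713 = 76615856/2713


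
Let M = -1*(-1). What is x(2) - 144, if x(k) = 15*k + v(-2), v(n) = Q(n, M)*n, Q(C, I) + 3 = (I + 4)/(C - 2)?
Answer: -211/2 ≈ -105.50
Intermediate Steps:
M = 1
Q(C, I) = -3 + (4 + I)/(-2 + C) (Q(C, I) = -3 + (I + 4)/(C - 2) = -3 + (4 + I)/(-2 + C))
v(n) = n*(11 - 3*n)/(-2 + n) (v(n) = ((10 + 1 - 3*n)/(-2 + n))*n = ((11 - 3*n)/(-2 + n))*n = n*(11 - 3*n)/(-2 + n))
x(k) = 17/2 + 15*k (x(k) = 15*k - 2*(11 - 3*(-2))/(-2 - 2) = 15*k - 2*(11 + 6)/(-4) = 15*k - 2*(-¼)*17 = 15*k + 17/2 = 17/2 + 15*k)
x(2) - 144 = (17/2 + 15*2) - 144 = (17/2 + 30) - 144 = 77/2 - 144 = -211/2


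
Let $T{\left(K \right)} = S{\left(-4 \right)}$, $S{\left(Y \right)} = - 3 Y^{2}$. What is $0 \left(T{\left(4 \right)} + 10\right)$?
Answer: $0$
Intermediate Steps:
$S{\left(Y \right)} = - 3 Y^{2}$
$T{\left(K \right)} = -48$ ($T{\left(K \right)} = - 3 \left(-4\right)^{2} = \left(-3\right) 16 = -48$)
$0 \left(T{\left(4 \right)} + 10\right) = 0 \left(-48 + 10\right) = 0 \left(-38\right) = 0$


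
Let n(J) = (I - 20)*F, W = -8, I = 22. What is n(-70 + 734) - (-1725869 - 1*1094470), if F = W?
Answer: 2820323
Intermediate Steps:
F = -8
n(J) = -16 (n(J) = (22 - 20)*(-8) = 2*(-8) = -16)
n(-70 + 734) - (-1725869 - 1*1094470) = -16 - (-1725869 - 1*1094470) = -16 - (-1725869 - 1094470) = -16 - 1*(-2820339) = -16 + 2820339 = 2820323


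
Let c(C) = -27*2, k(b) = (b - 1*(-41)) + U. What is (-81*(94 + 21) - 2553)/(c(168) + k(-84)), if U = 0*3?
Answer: 11868/97 ≈ 122.35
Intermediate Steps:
U = 0
k(b) = 41 + b (k(b) = (b - 1*(-41)) + 0 = (b + 41) + 0 = (41 + b) + 0 = 41 + b)
c(C) = -54
(-81*(94 + 21) - 2553)/(c(168) + k(-84)) = (-81*(94 + 21) - 2553)/(-54 + (41 - 84)) = (-81*115 - 2553)/(-54 - 43) = (-9315 - 2553)/(-97) = -11868*(-1/97) = 11868/97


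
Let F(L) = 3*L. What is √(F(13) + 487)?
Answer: √526 ≈ 22.935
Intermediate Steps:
√(F(13) + 487) = √(3*13 + 487) = √(39 + 487) = √526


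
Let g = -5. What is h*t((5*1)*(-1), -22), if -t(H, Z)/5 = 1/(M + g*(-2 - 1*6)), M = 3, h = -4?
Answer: 20/43 ≈ 0.46512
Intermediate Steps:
t(H, Z) = -5/43 (t(H, Z) = -5/(3 - 5*(-2 - 1*6)) = -5/(3 - 5*(-2 - 6)) = -5/(3 - 5*(-8)) = -5/(3 + 40) = -5/43)
h*t((5*1)*(-1), -22) = -4*(-5/43) = 20/43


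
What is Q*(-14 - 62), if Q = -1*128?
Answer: 9728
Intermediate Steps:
Q = -128
Q*(-14 - 62) = -128*(-14 - 62) = -128*(-76) = 9728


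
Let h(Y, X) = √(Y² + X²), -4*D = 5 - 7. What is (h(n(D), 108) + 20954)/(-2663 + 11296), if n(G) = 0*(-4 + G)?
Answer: 21062/8633 ≈ 2.4397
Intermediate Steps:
D = ½ (D = -(5 - 7)/4 = -¼*(-2) = ½ ≈ 0.50000)
n(G) = 0
h(Y, X) = √(X² + Y²)
(h(n(D), 108) + 20954)/(-2663 + 11296) = (√(108² + 0²) + 20954)/(-2663 + 11296) = (√(11664 + 0) + 20954)/8633 = (√11664 + 20954)*(1/8633) = (108 + 20954)*(1/8633) = 21062*(1/8633) = 21062/8633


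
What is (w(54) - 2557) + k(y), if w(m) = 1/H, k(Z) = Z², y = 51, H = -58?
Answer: 2551/58 ≈ 43.983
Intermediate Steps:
w(m) = -1/58 (w(m) = 1/(-58) = -1/58)
(w(54) - 2557) + k(y) = (-1/58 - 2557) + 51² = -148307/58 + 2601 = 2551/58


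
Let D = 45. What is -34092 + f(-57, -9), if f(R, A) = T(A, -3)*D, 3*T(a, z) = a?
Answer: -34227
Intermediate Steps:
T(a, z) = a/3
f(R, A) = 15*A (f(R, A) = (A/3)*45 = 15*A)
-34092 + f(-57, -9) = -34092 + 15*(-9) = -34092 - 135 = -34227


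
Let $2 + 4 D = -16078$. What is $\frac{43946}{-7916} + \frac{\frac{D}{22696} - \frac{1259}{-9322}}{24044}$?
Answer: $- \frac{3493048815345861}{629203242798532} \approx -5.5515$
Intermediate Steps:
$D = -4020$ ($D = - \frac{1}{2} + \frac{1}{4} \left(-16078\right) = - \frac{1}{2} - \frac{8039}{2} = -4020$)
$\frac{43946}{-7916} + \frac{\frac{D}{22696} - \frac{1259}{-9322}}{24044} = \frac{43946}{-7916} + \frac{- \frac{4020}{22696} - \frac{1259}{-9322}}{24044} = 43946 \left(- \frac{1}{7916}\right) + \left(\left(-4020\right) \frac{1}{22696} - - \frac{1259}{9322}\right) \frac{1}{24044} = - \frac{21973}{3958} + \left(- \frac{1005}{5674} + \frac{1259}{9322}\right) \frac{1}{24044} = - \frac{21973}{3958} - \frac{556261}{317939991308} = - \frac{3493048815345861}{629203242798532}$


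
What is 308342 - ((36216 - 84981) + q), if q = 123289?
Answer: 233818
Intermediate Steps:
308342 - ((36216 - 84981) + q) = 308342 - ((36216 - 84981) + 123289) = 308342 - (-48765 + 123289) = 308342 - 1*74524 = 308342 - 74524 = 233818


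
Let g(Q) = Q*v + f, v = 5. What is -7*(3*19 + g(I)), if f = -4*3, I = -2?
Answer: -245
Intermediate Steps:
f = -12
g(Q) = -12 + 5*Q (g(Q) = Q*5 - 12 = 5*Q - 12 = -12 + 5*Q)
-7*(3*19 + g(I)) = -7*(3*19 + (-12 + 5*(-2))) = -7*(57 + (-12 - 10)) = -7*(57 - 22) = -7*35 = -245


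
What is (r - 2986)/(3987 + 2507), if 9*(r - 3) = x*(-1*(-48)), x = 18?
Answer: -2887/6494 ≈ -0.44456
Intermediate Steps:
r = 99 (r = 3 + (18*(-1*(-48)))/9 = 3 + (18*48)/9 = 3 + (⅑)*864 = 3 + 96 = 99)
(r - 2986)/(3987 + 2507) = (99 - 2986)/(3987 + 2507) = -2887/6494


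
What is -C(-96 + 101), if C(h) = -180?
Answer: 180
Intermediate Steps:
-C(-96 + 101) = -1*(-180) = 180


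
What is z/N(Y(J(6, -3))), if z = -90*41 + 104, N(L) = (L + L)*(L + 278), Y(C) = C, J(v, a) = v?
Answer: -1793/1704 ≈ -1.0522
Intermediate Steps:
N(L) = 2*L*(278 + L) (N(L) = (2*L)*(278 + L) = 2*L*(278 + L))
z = -3586 (z = -3690 + 104 = -3586)
z/N(Y(J(6, -3))) = -3586*1/(12*(278 + 6)) = -3586/(2*6*284) = -3586/3408 = -3586*1/3408 = -1793/1704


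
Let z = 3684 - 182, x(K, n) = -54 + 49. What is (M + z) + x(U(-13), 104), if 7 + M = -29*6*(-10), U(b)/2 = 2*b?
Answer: 5230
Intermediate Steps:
U(b) = 4*b (U(b) = 2*(2*b) = 4*b)
x(K, n) = -5
z = 3502
M = 1733 (M = -7 - 29*6*(-10) = -7 - 174*(-10) = -7 + 1740 = 1733)
(M + z) + x(U(-13), 104) = (1733 + 3502) - 5 = 5235 - 5 = 5230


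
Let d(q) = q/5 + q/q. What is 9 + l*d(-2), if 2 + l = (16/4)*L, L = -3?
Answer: 3/5 ≈ 0.60000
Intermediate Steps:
d(q) = 1 + q/5 (d(q) = q*(1/5) + 1 = q/5 + 1 = 1 + q/5)
l = -14 (l = -2 + (16/4)*(-3) = -2 + (16*(1/4))*(-3) = -2 + 4*(-3) = -2 - 12 = -14)
9 + l*d(-2) = 9 - 14*(1 + (1/5)*(-2)) = 9 - 14*(1 - 2/5) = 9 - 14*3/5 = 9 - 42/5 = 3/5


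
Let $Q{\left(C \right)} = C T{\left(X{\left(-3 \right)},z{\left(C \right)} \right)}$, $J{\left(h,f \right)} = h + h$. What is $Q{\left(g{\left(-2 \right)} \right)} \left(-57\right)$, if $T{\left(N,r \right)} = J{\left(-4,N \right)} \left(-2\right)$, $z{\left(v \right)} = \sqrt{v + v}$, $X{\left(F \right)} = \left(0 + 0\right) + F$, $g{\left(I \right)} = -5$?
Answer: $4560$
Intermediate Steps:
$J{\left(h,f \right)} = 2 h$
$X{\left(F \right)} = F$ ($X{\left(F \right)} = 0 + F = F$)
$z{\left(v \right)} = \sqrt{2} \sqrt{v}$ ($z{\left(v \right)} = \sqrt{2 v} = \sqrt{2} \sqrt{v}$)
$T{\left(N,r \right)} = 16$ ($T{\left(N,r \right)} = 2 \left(-4\right) \left(-2\right) = \left(-8\right) \left(-2\right) = 16$)
$Q{\left(C \right)} = 16 C$ ($Q{\left(C \right)} = C 16 = 16 C$)
$Q{\left(g{\left(-2 \right)} \right)} \left(-57\right) = 16 \left(-5\right) \left(-57\right) = \left(-80\right) \left(-57\right) = 4560$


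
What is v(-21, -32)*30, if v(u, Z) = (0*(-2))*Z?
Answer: 0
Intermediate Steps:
v(u, Z) = 0 (v(u, Z) = 0*Z = 0)
v(-21, -32)*30 = 0*30 = 0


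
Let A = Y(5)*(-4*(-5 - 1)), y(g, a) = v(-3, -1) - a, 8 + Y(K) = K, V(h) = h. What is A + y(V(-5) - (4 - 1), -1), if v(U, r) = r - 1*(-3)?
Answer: -69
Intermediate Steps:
v(U, r) = 3 + r (v(U, r) = r + 3 = 3 + r)
Y(K) = -8 + K
y(g, a) = 2 - a (y(g, a) = (3 - 1) - a = 2 - a)
A = -72 (A = (-8 + 5)*(-4*(-5 - 1)) = -(-12)*(-6) = -3*24 = -72)
A + y(V(-5) - (4 - 1), -1) = -72 + (2 - 1*(-1)) = -72 + (2 + 1) = -72 + 3 = -69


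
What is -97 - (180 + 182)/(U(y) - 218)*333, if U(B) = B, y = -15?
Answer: 97945/233 ≈ 420.36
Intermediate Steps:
-97 - (180 + 182)/(U(y) - 218)*333 = -97 - (180 + 182)/(-15 - 218)*333 = -97 - 362/(-233)*333 = -97 - 362*(-1)/233*333 = -97 - 1*(-362/233)*333 = -97 + (362/233)*333 = -97 + 120546/233 = 97945/233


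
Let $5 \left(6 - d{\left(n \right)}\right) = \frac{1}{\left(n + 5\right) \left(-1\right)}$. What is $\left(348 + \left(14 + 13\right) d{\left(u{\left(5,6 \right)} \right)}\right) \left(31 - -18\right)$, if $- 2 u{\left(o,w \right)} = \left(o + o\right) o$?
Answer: $\frac{2497677}{100} \approx 24977.0$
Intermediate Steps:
$u{\left(o,w \right)} = - o^{2}$ ($u{\left(o,w \right)} = - \frac{\left(o + o\right) o}{2} = - \frac{2 o o}{2} = - \frac{2 o^{2}}{2} = - o^{2}$)
$d{\left(n \right)} = 6 + \frac{1}{5 \left(5 + n\right)}$ ($d{\left(n \right)} = 6 - \frac{\frac{1}{n + 5} \frac{1}{-1}}{5} = 6 - \frac{\frac{1}{5 + n} \left(-1\right)}{5} = 6 - \frac{\left(-1\right) \frac{1}{5 + n}}{5} = 6 + \frac{1}{5 \left(5 + n\right)}$)
$\left(348 + \left(14 + 13\right) d{\left(u{\left(5,6 \right)} \right)}\right) \left(31 - -18\right) = \left(348 + \left(14 + 13\right) \frac{151 + 30 \left(- 5^{2}\right)}{5 \left(5 - 5^{2}\right)}\right) \left(31 - -18\right) = \left(348 + 27 \frac{151 + 30 \left(\left(-1\right) 25\right)}{5 \left(5 - 25\right)}\right) \left(31 + 18\right) = \left(348 + 27 \frac{151 + 30 \left(-25\right)}{5 \left(5 - 25\right)}\right) 49 = \left(348 + 27 \frac{151 - 750}{5 \left(-20\right)}\right) 49 = \left(348 + 27 \cdot \frac{1}{5} \left(- \frac{1}{20}\right) \left(-599\right)\right) 49 = \left(348 + 27 \cdot \frac{599}{100}\right) 49 = \left(348 + \frac{16173}{100}\right) 49 = \frac{50973}{100} \cdot 49 = \frac{2497677}{100}$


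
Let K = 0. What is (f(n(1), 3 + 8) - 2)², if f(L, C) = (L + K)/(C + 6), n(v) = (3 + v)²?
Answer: 324/289 ≈ 1.1211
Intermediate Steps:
f(L, C) = L/(6 + C) (f(L, C) = (L + 0)/(C + 6) = L/(6 + C))
(f(n(1), 3 + 8) - 2)² = ((3 + 1)²/(6 + (3 + 8)) - 2)² = (4²/(6 + 11) - 2)² = (16/17 - 2)² = (-18/17)² = 324/289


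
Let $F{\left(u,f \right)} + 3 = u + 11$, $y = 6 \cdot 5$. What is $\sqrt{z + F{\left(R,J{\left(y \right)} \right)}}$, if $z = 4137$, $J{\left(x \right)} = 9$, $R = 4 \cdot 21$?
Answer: $\sqrt{4229} \approx 65.031$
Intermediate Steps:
$R = 84$
$y = 30$
$F{\left(u,f \right)} = 8 + u$ ($F{\left(u,f \right)} = -3 + \left(u + 11\right) = -3 + \left(11 + u\right) = 8 + u$)
$\sqrt{z + F{\left(R,J{\left(y \right)} \right)}} = \sqrt{4137 + \left(8 + 84\right)} = \sqrt{4137 + 92} = \sqrt{4229}$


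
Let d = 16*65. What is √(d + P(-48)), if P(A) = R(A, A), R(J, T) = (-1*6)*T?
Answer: 4*√83 ≈ 36.442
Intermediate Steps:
R(J, T) = -6*T
d = 1040
P(A) = -6*A
√(d + P(-48)) = √(1040 - 6*(-48)) = √(1040 + 288) = √1328 = 4*√83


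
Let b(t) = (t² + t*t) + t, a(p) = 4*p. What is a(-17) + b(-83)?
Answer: 13627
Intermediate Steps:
b(t) = t + 2*t² (b(t) = (t² + t²) + t = 2*t² + t = t + 2*t²)
a(-17) + b(-83) = 4*(-17) - 83*(1 + 2*(-83)) = -68 - 83*(1 - 166) = -68 - 83*(-165) = -68 + 13695 = 13627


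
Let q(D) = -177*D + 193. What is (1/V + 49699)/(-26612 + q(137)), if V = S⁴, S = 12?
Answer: -1030558465/1050651648 ≈ -0.98088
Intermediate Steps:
V = 20736 (V = 12⁴ = 20736)
q(D) = 193 - 177*D
(1/V + 49699)/(-26612 + q(137)) = (1/20736 + 49699)/(-26612 + (193 - 177*137)) = (1/20736 + 49699)/(-26612 + (193 - 24249)) = 1030558465/(20736*(-26612 - 24056)) = (1030558465/20736)/(-50668) = (1030558465/20736)*(-1/50668) = -1030558465/1050651648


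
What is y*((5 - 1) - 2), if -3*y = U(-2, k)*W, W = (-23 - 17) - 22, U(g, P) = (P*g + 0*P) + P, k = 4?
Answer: -496/3 ≈ -165.33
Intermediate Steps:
U(g, P) = P + P*g (U(g, P) = (P*g + 0) + P = P*g + P = P + P*g)
W = -62 (W = -40 - 22 = -62)
y = -248/3 (y = -4*(1 - 2)*(-62)/3 = -4*(-1)*(-62)/3 = -(-4)*(-62)/3 = -⅓*248 = -248/3 ≈ -82.667)
y*((5 - 1) - 2) = -248*((5 - 1) - 2)/3 = -248*(4 - 2)/3 = -248/3*2 = -496/3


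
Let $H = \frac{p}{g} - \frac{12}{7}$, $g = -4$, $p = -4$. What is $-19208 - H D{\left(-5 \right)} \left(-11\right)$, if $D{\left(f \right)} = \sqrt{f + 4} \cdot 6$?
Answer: $-19208 - \frac{330 i}{7} \approx -19208.0 - 47.143 i$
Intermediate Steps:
$D{\left(f \right)} = 6 \sqrt{4 + f}$ ($D{\left(f \right)} = \sqrt{4 + f} 6 = 6 \sqrt{4 + f}$)
$H = - \frac{5}{7}$ ($H = - \frac{4}{-4} - \frac{12}{7} = \left(-4\right) \left(- \frac{1}{4}\right) - \frac{12}{7} = 1 - \frac{12}{7} = - \frac{5}{7} \approx -0.71429$)
$-19208 - H D{\left(-5 \right)} \left(-11\right) = -19208 - - \frac{5 \cdot 6 \sqrt{4 - 5}}{7} \left(-11\right) = -19208 - - \frac{5 \cdot 6 \sqrt{-1}}{7} \left(-11\right) = -19208 - - \frac{5 \cdot 6 i}{7} \left(-11\right) = -19208 - - \frac{30 i}{7} \left(-11\right) = -19208 - \frac{330 i}{7}$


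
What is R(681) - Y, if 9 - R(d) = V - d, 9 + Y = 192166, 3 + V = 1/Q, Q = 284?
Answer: -54375777/284 ≈ -1.9146e+5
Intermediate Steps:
V = -851/284 (V = -3 + 1/284 = -851/284 ≈ -2.9965)
Y = 192157 (Y = -9 + 192166 = 192157)
R(d) = 3407/284 + d (R(d) = 9 - (-851/284 - d) = 9 + (851/284 + d) = 3407/284 + d)
R(681) - Y = (3407/284 + 681) - 1*192157 = 196811/284 - 192157 = -54375777/284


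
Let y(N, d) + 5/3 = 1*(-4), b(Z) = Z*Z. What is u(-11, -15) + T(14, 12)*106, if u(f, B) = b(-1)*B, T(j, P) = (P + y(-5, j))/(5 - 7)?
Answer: -1052/3 ≈ -350.67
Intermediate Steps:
b(Z) = Z²
y(N, d) = -17/3 (y(N, d) = -5/3 + 1*(-4) = -5/3 - 4 = -17/3)
T(j, P) = 17/6 - P/2 (T(j, P) = (P - 17/3)/(5 - 7) = (-17/3 + P)/(-2) = (-17/3 + P)*(-½) = 17/6 - P/2)
u(f, B) = B (u(f, B) = (-1)²*B = 1*B = B)
u(-11, -15) + T(14, 12)*106 = -15 + (17/6 - ½*12)*106 = -15 + (17/6 - 6)*106 = -15 - 19/6*106 = -15 - 1007/3 = -1052/3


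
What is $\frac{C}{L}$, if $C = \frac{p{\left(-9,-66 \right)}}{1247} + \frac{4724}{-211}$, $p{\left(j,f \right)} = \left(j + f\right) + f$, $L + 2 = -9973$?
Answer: $\frac{845797}{374941725} \approx 0.0022558$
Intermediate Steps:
$L = -9975$ ($L = -2 - 9973 = -9975$)
$p{\left(j,f \right)} = j + 2 f$ ($p{\left(j,f \right)} = \left(f + j\right) + f = j + 2 f$)
$C = - \frac{5920579}{263117}$ ($C = \frac{-9 + 2 \left(-66\right)}{1247} + \frac{4724}{-211} = \left(-9 - 132\right) \frac{1}{1247} + 4724 \left(- \frac{1}{211}\right) = \left(-141\right) \frac{1}{1247} - \frac{4724}{211} = - \frac{141}{1247} - \frac{4724}{211} = - \frac{5920579}{263117} \approx -22.502$)
$\frac{C}{L} = - \frac{5920579}{263117 \left(-9975\right)} = \left(- \frac{5920579}{263117}\right) \left(- \frac{1}{9975}\right) = \frac{845797}{374941725}$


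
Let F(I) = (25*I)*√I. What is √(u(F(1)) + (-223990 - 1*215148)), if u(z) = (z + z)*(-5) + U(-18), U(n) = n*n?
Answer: 2*I*√109766 ≈ 662.62*I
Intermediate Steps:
F(I) = 25*I^(3/2)
U(n) = n²
u(z) = 324 - 10*z (u(z) = (z + z)*(-5) + (-18)² = (2*z)*(-5) + 324 = -10*z + 324 = 324 - 10*z)
√(u(F(1)) + (-223990 - 1*215148)) = √((324 - 250*1^(3/2)) + (-223990 - 1*215148)) = √((324 - 250) + (-223990 - 215148)) = √((324 - 10*25) - 439138) = √((324 - 250) - 439138) = √(74 - 439138) = √(-439064) = 2*I*√109766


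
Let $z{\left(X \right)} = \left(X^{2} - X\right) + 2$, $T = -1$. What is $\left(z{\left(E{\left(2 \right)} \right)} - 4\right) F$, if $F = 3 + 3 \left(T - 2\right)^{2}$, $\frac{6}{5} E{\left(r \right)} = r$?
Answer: $- \frac{80}{3} \approx -26.667$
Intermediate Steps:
$E{\left(r \right)} = \frac{5 r}{6}$
$z{\left(X \right)} = 2 + X^{2} - X$
$F = 30$ ($F = 3 + 3 \left(-1 - 2\right)^{2} = 3 + 3 \left(-3\right)^{2} = 3 + 3 \cdot 9 = 3 + 27 = 30$)
$\left(z{\left(E{\left(2 \right)} \right)} - 4\right) F = \left(\left(2 + \left(\frac{5}{6} \cdot 2\right)^{2} - \frac{5}{6} \cdot 2\right) - 4\right) 30 = \left(\left(2 + \left(\frac{5}{3}\right)^{2} - \frac{5}{3}\right) - 4\right) 30 = \left(\left(2 + \frac{25}{9} - \frac{5}{3}\right) - 4\right) 30 = \left(\frac{28}{9} - 4\right) 30 = \left(- \frac{8}{9}\right) 30 = - \frac{80}{3}$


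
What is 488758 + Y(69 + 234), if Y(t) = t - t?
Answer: 488758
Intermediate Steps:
Y(t) = 0
488758 + Y(69 + 234) = 488758 + 0 = 488758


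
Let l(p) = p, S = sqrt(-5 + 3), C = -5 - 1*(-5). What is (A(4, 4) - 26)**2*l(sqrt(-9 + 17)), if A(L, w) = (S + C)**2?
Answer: 1568*sqrt(2) ≈ 2217.5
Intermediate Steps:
C = 0 (C = -5 + 5 = 0)
S = I*sqrt(2) (S = sqrt(-2) = I*sqrt(2) ≈ 1.4142*I)
A(L, w) = -2 (A(L, w) = (I*sqrt(2) + 0)**2 = (I*sqrt(2))**2 = -2)
(A(4, 4) - 26)**2*l(sqrt(-9 + 17)) = (-2 - 26)**2*sqrt(-9 + 17) = (-28)**2*sqrt(8) = 784*(2*sqrt(2)) = 1568*sqrt(2)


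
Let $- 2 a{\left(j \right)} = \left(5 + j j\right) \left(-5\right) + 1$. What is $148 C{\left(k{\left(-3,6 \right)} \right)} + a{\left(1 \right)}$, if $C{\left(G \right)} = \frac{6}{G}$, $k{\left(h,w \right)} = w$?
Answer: $\frac{325}{2} \approx 162.5$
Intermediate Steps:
$a{\left(j \right)} = 12 + \frac{5 j^{2}}{2}$ ($a{\left(j \right)} = - \frac{\left(5 + j j\right) \left(-5\right) + 1}{2} = - \frac{\left(5 + j^{2}\right) \left(-5\right) + 1}{2} = - \frac{\left(-25 - 5 j^{2}\right) + 1}{2} = - \frac{-24 - 5 j^{2}}{2} = 12 + \frac{5 j^{2}}{2}$)
$148 C{\left(k{\left(-3,6 \right)} \right)} + a{\left(1 \right)} = 148 \cdot \frac{6}{6} + \left(12 + \frac{5 \cdot 1^{2}}{2}\right) = 148 \cdot 6 \cdot \frac{1}{6} + \left(12 + \frac{5}{2} \cdot 1\right) = 148 \cdot 1 + \left(12 + \frac{5}{2}\right) = 148 + \frac{29}{2} = \frac{325}{2}$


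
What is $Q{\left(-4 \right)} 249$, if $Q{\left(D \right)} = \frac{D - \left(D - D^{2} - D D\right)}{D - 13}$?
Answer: $- \frac{7968}{17} \approx -468.71$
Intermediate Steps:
$Q{\left(D \right)} = \frac{2 D^{2}}{-13 + D}$ ($Q{\left(D \right)} = \frac{D - \left(D - 2 D^{2}\right)}{-13 + D} = \frac{D + \left(2 D^{2} - D\right)}{-13 + D} = \frac{D + \left(- D + 2 D^{2}\right)}{-13 + D} = \frac{2 D^{2}}{-13 + D}$)
$Q{\left(-4 \right)} 249 = \frac{2 \left(-4\right)^{2}}{-13 - 4} \cdot 249 = 2 \cdot 16 \frac{1}{-17} \cdot 249 = 2 \cdot 16 \left(- \frac{1}{17}\right) 249 = \left(- \frac{32}{17}\right) 249 = - \frac{7968}{17}$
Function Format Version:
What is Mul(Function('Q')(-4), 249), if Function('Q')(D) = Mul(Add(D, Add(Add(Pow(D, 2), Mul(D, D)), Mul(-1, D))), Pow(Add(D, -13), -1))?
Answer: Rational(-7968, 17) ≈ -468.71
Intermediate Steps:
Function('Q')(D) = Mul(2, Pow(D, 2), Pow(Add(-13, D), -1)) (Function('Q')(D) = Mul(Add(D, Add(Add(Pow(D, 2), Pow(D, 2)), Mul(-1, D))), Pow(Add(-13, D), -1)) = Mul(Add(D, Add(Mul(2, Pow(D, 2)), Mul(-1, D))), Pow(Add(-13, D), -1)) = Mul(Add(D, Add(Mul(-1, D), Mul(2, Pow(D, 2)))), Pow(Add(-13, D), -1)) = Mul(Mul(2, Pow(D, 2)), Pow(Add(-13, D), -1)) = Mul(2, Pow(D, 2), Pow(Add(-13, D), -1)))
Mul(Function('Q')(-4), 249) = Mul(Mul(2, Pow(-4, 2), Pow(Add(-13, -4), -1)), 249) = Mul(Mul(2, 16, Pow(-17, -1)), 249) = Mul(Mul(2, 16, Rational(-1, 17)), 249) = Mul(Rational(-32, 17), 249) = Rational(-7968, 17)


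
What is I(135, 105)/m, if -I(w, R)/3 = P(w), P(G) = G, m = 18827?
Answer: -405/18827 ≈ -0.021512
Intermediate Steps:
I(w, R) = -3*w
I(135, 105)/m = -3*135/18827 = -405*1/18827 = -405/18827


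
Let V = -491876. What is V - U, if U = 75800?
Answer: -567676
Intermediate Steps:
V - U = -491876 - 1*75800 = -491876 - 75800 = -567676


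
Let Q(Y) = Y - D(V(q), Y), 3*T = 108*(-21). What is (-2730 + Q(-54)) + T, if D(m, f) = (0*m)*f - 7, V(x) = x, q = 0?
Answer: -3533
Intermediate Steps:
D(m, f) = -7 (D(m, f) = 0*f - 7 = 0 - 7 = -7)
T = -756 (T = (108*(-21))/3 = (1/3)*(-2268) = -756)
Q(Y) = 7 + Y (Q(Y) = Y - 1*(-7) = Y + 7 = 7 + Y)
(-2730 + Q(-54)) + T = (-2730 + (7 - 54)) - 756 = (-2730 - 47) - 756 = -2777 - 756 = -3533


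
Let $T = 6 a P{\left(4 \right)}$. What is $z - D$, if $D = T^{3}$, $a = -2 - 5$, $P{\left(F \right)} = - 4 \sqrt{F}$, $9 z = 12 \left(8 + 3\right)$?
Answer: $- \frac{113799124}{3} \approx -3.7933 \cdot 10^{7}$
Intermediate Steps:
$z = \frac{44}{3}$ ($z = \frac{12 \left(8 + 3\right)}{9} = \frac{12 \cdot 11}{9} = \frac{1}{9} \cdot 132 = \frac{44}{3} \approx 14.667$)
$a = -7$ ($a = -2 - 5 = -7$)
$T = 336$ ($T = 6 \left(-7\right) \left(- 4 \sqrt{4}\right) = - 42 \left(\left(-4\right) 2\right) = \left(-42\right) \left(-8\right) = 336$)
$D = 37933056$ ($D = 336^{3} = 37933056$)
$z - D = \frac{44}{3} - 37933056 = - \frac{113799124}{3}$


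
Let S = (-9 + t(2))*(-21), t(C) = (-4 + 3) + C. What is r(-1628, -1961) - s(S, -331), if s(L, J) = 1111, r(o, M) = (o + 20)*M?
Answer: 3152177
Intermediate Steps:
t(C) = -1 + C
r(o, M) = M*(20 + o) (r(o, M) = (20 + o)*M = M*(20 + o))
S = 168 (S = (-9 + (-1 + 2))*(-21) = (-9 + 1)*(-21) = -8*(-21) = 168)
r(-1628, -1961) - s(S, -331) = -1961*(20 - 1628) - 1*1111 = -1961*(-1608) - 1111 = 3153288 - 1111 = 3152177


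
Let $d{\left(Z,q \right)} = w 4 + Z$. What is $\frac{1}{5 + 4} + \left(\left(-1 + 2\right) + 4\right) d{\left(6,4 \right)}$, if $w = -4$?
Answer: $- \frac{449}{9} \approx -49.889$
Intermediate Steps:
$d{\left(Z,q \right)} = -16 + Z$ ($d{\left(Z,q \right)} = \left(-4\right) 4 + Z = -16 + Z$)
$\frac{1}{5 + 4} + \left(\left(-1 + 2\right) + 4\right) d{\left(6,4 \right)} = \frac{1}{5 + 4} + \left(\left(-1 + 2\right) + 4\right) \left(-16 + 6\right) = \frac{1}{9} + \left(1 + 4\right) \left(-10\right) = \frac{1}{9} + 5 \left(-10\right) = \frac{1}{9} - 50 = - \frac{449}{9}$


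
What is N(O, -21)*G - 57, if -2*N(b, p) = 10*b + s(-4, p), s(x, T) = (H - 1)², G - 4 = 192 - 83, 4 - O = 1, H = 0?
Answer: -3617/2 ≈ -1808.5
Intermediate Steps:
O = 3 (O = 4 - 1*1 = 4 - 1 = 3)
G = 113 (G = 4 + (192 - 83) = 4 + 109 = 113)
s(x, T) = 1 (s(x, T) = (0 - 1)² = (-1)² = 1)
N(b, p) = -½ - 5*b (N(b, p) = -(10*b + 1)/2 = -(1 + 10*b)/2 = -½ - 5*b)
N(O, -21)*G - 57 = (-½ - 5*3)*113 - 57 = (-½ - 15)*113 - 57 = -31/2*113 - 57 = -3503/2 - 57 = -3617/2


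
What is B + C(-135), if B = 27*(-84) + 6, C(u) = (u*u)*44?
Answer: 799638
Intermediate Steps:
C(u) = 44*u² (C(u) = u²*44 = 44*u²)
B = -2262 (B = -2268 + 6 = -2262)
B + C(-135) = -2262 + 44*(-135)² = -2262 + 44*18225 = -2262 + 801900 = 799638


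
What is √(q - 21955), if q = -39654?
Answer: I*√61609 ≈ 248.21*I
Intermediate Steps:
√(q - 21955) = √(-39654 - 21955) = √(-61609) = I*√61609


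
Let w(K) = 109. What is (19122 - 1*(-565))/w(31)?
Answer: 19687/109 ≈ 180.61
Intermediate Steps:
(19122 - 1*(-565))/w(31) = (19122 - 1*(-565))/109 = (19122 + 565)*(1/109) = 19687*(1/109) = 19687/109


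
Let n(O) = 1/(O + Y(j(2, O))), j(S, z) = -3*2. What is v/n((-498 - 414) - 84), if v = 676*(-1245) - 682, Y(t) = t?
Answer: 843986604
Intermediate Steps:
j(S, z) = -6
n(O) = 1/(-6 + O) (n(O) = 1/(O - 6) = 1/(-6 + O))
v = -842302 (v = -841620 - 682 = -842302)
v/n((-498 - 414) - 84) = -(-75807180 + 842302*(-498 - 414)) = -842302/(1/(-6 + (-912 - 84))) = -842302/(1/(-6 - 996)) = -842302/(1/(-1002)) = -842302/(-1/1002) = -842302*(-1002) = 843986604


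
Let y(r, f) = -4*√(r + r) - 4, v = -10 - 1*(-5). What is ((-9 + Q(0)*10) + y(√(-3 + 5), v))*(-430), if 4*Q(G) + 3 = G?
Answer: 8815 + 1720*2^(¾) ≈ 11708.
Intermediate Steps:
Q(G) = -¾ + G/4
v = -5 (v = -10 + 5 = -5)
y(r, f) = -4 - 4*√2*√r (y(r, f) = -4*√2*√r - 4 = -4 - 4*√2*√r)
((-9 + Q(0)*10) + y(√(-3 + 5), v))*(-430) = ((-9 + (-¾ + (¼)*0)*10) + (-4 - 4*√2*√(√(-3 + 5))))*(-430) = ((-9 + (-¾ + 0)*10) + (-4 - 4*√2*√(√2)))*(-430) = ((-9 - ¾*10) + (-4 - 4*√2*2^(¼)))*(-430) = ((-9 - 15/2) + (-4 - 4*2^(¾)))*(-430) = (-33/2 + (-4 - 4*2^(¾)))*(-430) = (-41/2 - 4*2^(¾))*(-430) = 8815 + 1720*2^(¾)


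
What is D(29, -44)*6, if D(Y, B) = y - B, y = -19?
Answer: 150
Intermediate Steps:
D(Y, B) = -19 - B
D(29, -44)*6 = (-19 - 1*(-44))*6 = (-19 + 44)*6 = 25*6 = 150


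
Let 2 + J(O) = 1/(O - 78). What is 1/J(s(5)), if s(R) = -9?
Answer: -87/175 ≈ -0.49714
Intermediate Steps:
J(O) = -2 + 1/(-78 + O) (J(O) = -2 + 1/(O - 78) = -2 + 1/(-78 + O))
1/J(s(5)) = 1/((157 - 2*(-9))/(-78 - 9)) = 1/((157 + 18)/(-87)) = 1/(-1/87*175) = 1/(-175/87) = -87/175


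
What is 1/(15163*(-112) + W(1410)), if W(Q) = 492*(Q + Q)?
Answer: -1/310816 ≈ -3.2173e-6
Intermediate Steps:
W(Q) = 984*Q (W(Q) = 492*(2*Q) = 984*Q)
1/(15163*(-112) + W(1410)) = 1/(15163*(-112) + 984*1410) = 1/(-1698256 + 1387440) = 1/(-310816) = -1/310816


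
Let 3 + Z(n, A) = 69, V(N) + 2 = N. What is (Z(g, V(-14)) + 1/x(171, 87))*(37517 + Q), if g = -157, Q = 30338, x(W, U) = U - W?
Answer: 376120265/84 ≈ 4.4776e+6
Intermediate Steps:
V(N) = -2 + N
Z(n, A) = 66 (Z(n, A) = -3 + 69 = 66)
(Z(g, V(-14)) + 1/x(171, 87))*(37517 + Q) = (66 + 1/(87 - 1*171))*(37517 + 30338) = (66 + 1/(87 - 171))*67855 = (66 + 1/(-84))*67855 = (66 - 1/84)*67855 = (5543/84)*67855 = 376120265/84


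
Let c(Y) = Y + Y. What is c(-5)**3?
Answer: -1000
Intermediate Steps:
c(Y) = 2*Y
c(-5)**3 = (2*(-5))**3 = (-10)**3 = -1000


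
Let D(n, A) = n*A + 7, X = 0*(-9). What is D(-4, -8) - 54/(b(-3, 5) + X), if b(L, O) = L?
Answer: 57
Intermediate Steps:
X = 0
D(n, A) = 7 + A*n (D(n, A) = A*n + 7 = 7 + A*n)
D(-4, -8) - 54/(b(-3, 5) + X) = (7 - 8*(-4)) - 54/(-3 + 0) = (7 + 32) - 54/(-3) = 39 - 54*(-⅓) = 39 + 18 = 57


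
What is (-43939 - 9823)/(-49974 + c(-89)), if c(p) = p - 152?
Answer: 53762/50215 ≈ 1.0706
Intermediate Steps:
c(p) = -152 + p
(-43939 - 9823)/(-49974 + c(-89)) = (-43939 - 9823)/(-49974 + (-152 - 89)) = -53762/(-49974 - 241) = -53762/(-50215) = -53762*(-1/50215) = 53762/50215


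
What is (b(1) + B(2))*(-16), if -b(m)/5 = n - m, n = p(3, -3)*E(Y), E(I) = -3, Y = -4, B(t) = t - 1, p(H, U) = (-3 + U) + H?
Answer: 624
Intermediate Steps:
p(H, U) = -3 + H + U
B(t) = -1 + t
n = 9 (n = (-3 + 3 - 3)*(-3) = -3*(-3) = 9)
b(m) = -45 + 5*m (b(m) = -5*(9 - m) = -45 + 5*m)
(b(1) + B(2))*(-16) = ((-45 + 5*1) + (-1 + 2))*(-16) = ((-45 + 5) + 1)*(-16) = (-40 + 1)*(-16) = -39*(-16) = 624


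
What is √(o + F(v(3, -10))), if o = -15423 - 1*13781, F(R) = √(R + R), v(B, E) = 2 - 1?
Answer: √(-29204 + √2) ≈ 170.89*I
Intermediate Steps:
v(B, E) = 1
F(R) = √2*√R (F(R) = √(2*R) = √2*√R)
o = -29204 (o = -15423 - 13781 = -29204)
√(o + F(v(3, -10))) = √(-29204 + √2*√1) = √(-29204 + √2*1) = √(-29204 + √2)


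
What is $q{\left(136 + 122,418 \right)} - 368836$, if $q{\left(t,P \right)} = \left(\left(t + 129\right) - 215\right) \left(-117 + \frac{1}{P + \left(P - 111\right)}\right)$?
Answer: $- \frac{281995828}{725} \approx -3.8896 \cdot 10^{5}$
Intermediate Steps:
$q{\left(t,P \right)} = \left(-117 + \frac{1}{-111 + 2 P}\right) \left(-86 + t\right)$ ($q{\left(t,P \right)} = \left(\left(129 + t\right) - 215\right) \left(-117 + \frac{1}{P + \left(-111 + P\right)}\right) = \left(-86 + t\right) \left(-117 + \frac{1}{-111 + 2 P}\right) = \left(-117 + \frac{1}{-111 + 2 P}\right) \left(-86 + t\right)$)
$q{\left(136 + 122,418 \right)} - 368836 = \frac{2 \left(-558484 + 6494 \left(136 + 122\right) + 10062 \cdot 418 - 48906 \left(136 + 122\right)\right)}{-111 + 2 \cdot 418} - 368836 = \frac{2 \left(-558484 + 6494 \cdot 258 + 4205916 - 48906 \cdot 258\right)}{-111 + 836} - 368836 = \frac{2 \left(-558484 + 1675452 + 4205916 - 12617748\right)}{725} - 368836 = 2 \cdot \frac{1}{725} \left(-7294864\right) - 368836 = - \frac{14589728}{725} - 368836 = - \frac{281995828}{725}$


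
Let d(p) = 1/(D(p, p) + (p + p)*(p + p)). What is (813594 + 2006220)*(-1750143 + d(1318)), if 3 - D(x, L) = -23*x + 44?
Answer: -34440767498453322324/6978769 ≈ -4.9351e+12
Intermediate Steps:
D(x, L) = -41 + 23*x (D(x, L) = 3 - (-23*x + 44) = 3 - (44 - 23*x) = 3 + (-44 + 23*x) = -41 + 23*x)
d(p) = 1/(-41 + 4*p**2 + 23*p) (d(p) = 1/((-41 + 23*p) + (p + p)*(p + p)) = 1/((-41 + 23*p) + (2*p)*(2*p)) = 1/((-41 + 23*p) + 4*p**2) = 1/(-41 + 4*p**2 + 23*p))
(813594 + 2006220)*(-1750143 + d(1318)) = (813594 + 2006220)*(-1750143 + 1/(-41 + 4*1318**2 + 23*1318)) = 2819814*(-1750143 + 1/(-41 + 4*1737124 + 30314)) = 2819814*(-1750143 + 1/(-41 + 6948496 + 30314)) = 2819814*(-1750143 + 1/6978769) = 2819814*(-12213843713966/6978769) = -34440767498453322324/6978769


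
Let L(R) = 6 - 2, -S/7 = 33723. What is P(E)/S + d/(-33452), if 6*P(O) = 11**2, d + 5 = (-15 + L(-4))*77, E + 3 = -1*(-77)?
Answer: 300674035/11845068858 ≈ 0.025384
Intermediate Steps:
S = -236061 (S = -7*33723 = -236061)
L(R) = 4
E = 74 (E = -3 - 1*(-77) = -3 + 77 = 74)
d = -852 (d = -5 + (-15 + 4)*77 = -5 - 11*77 = -5 - 847 = -852)
P(O) = 121/6 (P(O) = (1/6)*11**2 = (1/6)*121 = 121/6)
P(E)/S + d/(-33452) = (121/6)/(-236061) - 852/(-33452) = (121/6)*(-1/236061) - 852*(-1/33452) = -121/1416366 + 213/8363 = 300674035/11845068858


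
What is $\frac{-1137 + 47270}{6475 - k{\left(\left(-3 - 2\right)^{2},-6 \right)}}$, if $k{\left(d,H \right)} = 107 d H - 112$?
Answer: $\frac{46133}{22637} \approx 2.0379$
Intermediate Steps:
$k{\left(d,H \right)} = -112 + 107 H d$ ($k{\left(d,H \right)} = 107 H d - 112 = -112 + 107 H d$)
$\frac{-1137 + 47270}{6475 - k{\left(\left(-3 - 2\right)^{2},-6 \right)}} = \frac{-1137 + 47270}{6475 - \left(-112 + 107 \left(-6\right) \left(-3 - 2\right)^{2}\right)} = \frac{46133}{6475 - \left(-112 + 107 \left(-6\right) \left(-5\right)^{2}\right)} = \frac{46133}{6475 - \left(-112 + 107 \left(-6\right) 25\right)} = \frac{46133}{6475 - \left(-112 - 16050\right)} = \frac{46133}{6475 - -16162} = \frac{46133}{6475 + 16162} = \frac{46133}{22637}$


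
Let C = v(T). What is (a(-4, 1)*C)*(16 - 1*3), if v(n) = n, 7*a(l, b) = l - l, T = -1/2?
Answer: 0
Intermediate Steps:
T = -1/2 (T = -1*1/2 = -1/2 ≈ -0.50000)
a(l, b) = 0 (a(l, b) = (l - l)/7 = (1/7)*0 = 0)
C = -1/2 ≈ -0.50000
(a(-4, 1)*C)*(16 - 1*3) = (0*(-1/2))*(16 - 1*3) = 0*(16 - 3) = 0*13 = 0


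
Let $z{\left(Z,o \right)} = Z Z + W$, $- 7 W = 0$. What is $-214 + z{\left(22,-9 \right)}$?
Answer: $270$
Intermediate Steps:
$W = 0$ ($W = \left(- \frac{1}{7}\right) 0 = 0$)
$z{\left(Z,o \right)} = Z^{2}$ ($z{\left(Z,o \right)} = Z Z + 0 = Z^{2} + 0 = Z^{2}$)
$-214 + z{\left(22,-9 \right)} = -214 + 22^{2} = -214 + 484 = 270$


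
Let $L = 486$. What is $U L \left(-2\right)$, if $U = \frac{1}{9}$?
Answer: $-108$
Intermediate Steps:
$U = \frac{1}{9} \approx 0.11111$
$U L \left(-2\right) = \frac{1}{9} \cdot 486 \left(-2\right) = 54 \left(-2\right) = -108$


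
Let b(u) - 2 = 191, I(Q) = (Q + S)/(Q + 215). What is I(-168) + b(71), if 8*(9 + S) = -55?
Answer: 71097/376 ≈ 189.09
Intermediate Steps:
S = -127/8 (S = -9 + (1/8)*(-55) = -9 - 55/8 = -127/8 ≈ -15.875)
I(Q) = (-127/8 + Q)/(215 + Q) (I(Q) = (Q - 127/8)/(Q + 215) = (-127/8 + Q)/(215 + Q))
b(u) = 193 (b(u) = 2 + 191 = 193)
I(-168) + b(71) = (-127/8 - 168)/(215 - 168) + 193 = -1471/8/47 + 193 = (1/47)*(-1471/8) + 193 = -1471/376 + 193 = 71097/376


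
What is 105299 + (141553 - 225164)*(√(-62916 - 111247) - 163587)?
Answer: 13677777956 - 83611*I*√174163 ≈ 1.3678e+10 - 3.4893e+7*I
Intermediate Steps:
105299 + (141553 - 225164)*(√(-62916 - 111247) - 163587) = 105299 - 83611*(√(-174163) - 163587) = 105299 - 83611*(I*√174163 - 163587) = 105299 - 83611*(-163587 + I*√174163) = 105299 + (13677672657 - 83611*I*√174163) = 13677777956 - 83611*I*√174163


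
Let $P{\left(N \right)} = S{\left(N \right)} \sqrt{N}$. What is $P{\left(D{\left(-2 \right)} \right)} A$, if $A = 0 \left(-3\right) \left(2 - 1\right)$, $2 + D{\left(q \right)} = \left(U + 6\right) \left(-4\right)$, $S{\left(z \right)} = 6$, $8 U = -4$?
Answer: $0$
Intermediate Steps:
$U = - \frac{1}{2}$ ($U = \frac{1}{8} \left(-4\right) = - \frac{1}{2} \approx -0.5$)
$D{\left(q \right)} = -24$ ($D{\left(q \right)} = -2 + \left(- \frac{1}{2} + 6\right) \left(-4\right) = -2 + \frac{11}{2} \left(-4\right) = -2 - 22 = -24$)
$A = 0$ ($A = 0 \cdot 1 = 0$)
$P{\left(N \right)} = 6 \sqrt{N}$
$P{\left(D{\left(-2 \right)} \right)} A = 6 \sqrt{-24} \cdot 0 = 6 \cdot 2 i \sqrt{6} \cdot 0 = 12 i \sqrt{6} \cdot 0 = 0$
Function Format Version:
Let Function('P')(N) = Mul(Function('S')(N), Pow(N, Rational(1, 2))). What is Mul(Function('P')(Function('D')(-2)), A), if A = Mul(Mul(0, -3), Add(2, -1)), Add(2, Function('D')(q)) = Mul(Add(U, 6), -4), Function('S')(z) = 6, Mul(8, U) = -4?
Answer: 0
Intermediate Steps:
U = Rational(-1, 2) (U = Mul(Rational(1, 8), -4) = Rational(-1, 2) ≈ -0.50000)
Function('D')(q) = -24 (Function('D')(q) = Add(-2, Mul(Add(Rational(-1, 2), 6), -4)) = Add(-2, Mul(Rational(11, 2), -4)) = Add(-2, -22) = -24)
A = 0 (A = Mul(0, 1) = 0)
Function('P')(N) = Mul(6, Pow(N, Rational(1, 2)))
Mul(Function('P')(Function('D')(-2)), A) = Mul(Mul(6, Pow(-24, Rational(1, 2))), 0) = Mul(Mul(6, Mul(2, I, Pow(6, Rational(1, 2)))), 0) = Mul(Mul(12, I, Pow(6, Rational(1, 2))), 0) = 0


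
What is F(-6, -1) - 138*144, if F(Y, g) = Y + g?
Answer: -19879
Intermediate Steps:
F(-6, -1) - 138*144 = (-6 - 1) - 138*144 = -7 - 19872 = -19879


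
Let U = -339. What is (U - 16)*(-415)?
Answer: 147325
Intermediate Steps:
(U - 16)*(-415) = (-339 - 16)*(-415) = -355*(-415) = 147325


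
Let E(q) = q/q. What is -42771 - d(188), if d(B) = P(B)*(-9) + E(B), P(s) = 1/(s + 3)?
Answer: -8169443/191 ≈ -42772.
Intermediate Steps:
P(s) = 1/(3 + s)
E(q) = 1
d(B) = 1 - 9/(3 + B) (d(B) = -9/(3 + B) + 1 = 1 - 9/(3 + B))
-42771 - d(188) = -42771 - (-6 + 188)/(3 + 188) = -42771 - 182/191 = -8169443/191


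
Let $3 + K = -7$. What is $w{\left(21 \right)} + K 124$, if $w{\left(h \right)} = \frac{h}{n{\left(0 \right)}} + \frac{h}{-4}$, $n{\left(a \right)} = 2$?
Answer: $- \frac{4939}{4} \approx -1234.8$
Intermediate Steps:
$K = -10$ ($K = -3 - 7 = -10$)
$w{\left(h \right)} = \frac{h}{4}$ ($w{\left(h \right)} = \frac{h}{2} + \frac{h}{-4} = h \frac{1}{2} + h \left(- \frac{1}{4}\right) = \frac{h}{2} - \frac{h}{4} = \frac{h}{4}$)
$w{\left(21 \right)} + K 124 = \frac{1}{4} \cdot 21 - 1240 = \frac{21}{4} - 1240 = - \frac{4939}{4}$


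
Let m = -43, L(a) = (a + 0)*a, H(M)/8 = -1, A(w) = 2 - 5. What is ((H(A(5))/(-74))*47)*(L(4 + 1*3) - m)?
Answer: 17296/37 ≈ 467.46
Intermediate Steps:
A(w) = -3
H(M) = -8 (H(M) = 8*(-1) = -8)
L(a) = a² (L(a) = a*a = a²)
((H(A(5))/(-74))*47)*(L(4 + 1*3) - m) = (-8/(-74)*47)*((4 + 1*3)² - 1*(-43)) = (-8*(-1/74)*47)*((4 + 3)² + 43) = ((4/37)*47)*(7² + 43) = 188*(49 + 43)/37 = (188/37)*92 = 17296/37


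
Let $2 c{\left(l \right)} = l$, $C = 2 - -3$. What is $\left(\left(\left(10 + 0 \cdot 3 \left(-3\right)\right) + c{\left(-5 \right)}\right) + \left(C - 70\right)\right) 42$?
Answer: $-2415$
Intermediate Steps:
$C = 5$ ($C = 2 + 3 = 5$)
$c{\left(l \right)} = \frac{l}{2}$
$\left(\left(\left(10 + 0 \cdot 3 \left(-3\right)\right) + c{\left(-5 \right)}\right) + \left(C - 70\right)\right) 42 = \left(\left(\left(10 + 0 \cdot 3 \left(-3\right)\right) + \frac{1}{2} \left(-5\right)\right) + \left(5 - 70\right)\right) 42 = \left(\left(\left(10 + 0 \left(-3\right)\right) - \frac{5}{2}\right) - 65\right) 42 = \left(\left(\left(10 + 0\right) - \frac{5}{2}\right) - 65\right) 42 = \left(\left(10 - \frac{5}{2}\right) - 65\right) 42 = \left(\frac{15}{2} - 65\right) 42 = \left(- \frac{115}{2}\right) 42 = -2415$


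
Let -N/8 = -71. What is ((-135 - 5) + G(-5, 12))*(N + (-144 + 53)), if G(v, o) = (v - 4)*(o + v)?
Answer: -96831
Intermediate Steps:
G(v, o) = (-4 + v)*(o + v)
N = 568 (N = -8*(-71) = 568)
((-135 - 5) + G(-5, 12))*(N + (-144 + 53)) = ((-135 - 5) + ((-5)**2 - 4*12 - 4*(-5) + 12*(-5)))*(568 + (-144 + 53)) = (-140 + (25 - 48 + 20 - 60))*(568 - 91) = (-140 - 63)*477 = -203*477 = -96831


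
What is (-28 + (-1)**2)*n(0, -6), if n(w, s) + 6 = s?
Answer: 324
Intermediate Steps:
n(w, s) = -6 + s
(-28 + (-1)**2)*n(0, -6) = (-28 + (-1)**2)*(-6 - 6) = (-28 + 1)*(-12) = -27*(-12) = 324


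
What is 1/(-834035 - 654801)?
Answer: -1/1488836 ≈ -6.7167e-7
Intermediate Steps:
1/(-834035 - 654801) = 1/(-1488836) = -1/1488836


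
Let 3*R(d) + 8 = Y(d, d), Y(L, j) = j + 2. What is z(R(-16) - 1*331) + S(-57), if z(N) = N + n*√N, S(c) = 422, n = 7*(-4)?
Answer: 251/3 - 28*I*√3045/3 ≈ 83.667 - 515.03*I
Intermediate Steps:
n = -28
Y(L, j) = 2 + j
R(d) = -2 + d/3 (R(d) = -8/3 + (2 + d)/3 = -8/3 + (⅔ + d/3) = -2 + d/3)
z(N) = N - 28*√N
z(R(-16) - 1*331) + S(-57) = (((-2 + (⅓)*(-16)) - 1*331) - 28*√((-2 + (⅓)*(-16)) - 1*331)) + 422 = (((-2 - 16/3) - 331) - 28*√((-2 - 16/3) - 331)) + 422 = ((-22/3 - 331) - 28*√(-22/3 - 331)) + 422 = (-1015/3 - 28*I*√3045/3) + 422 = 251/3 - 28*I*√3045/3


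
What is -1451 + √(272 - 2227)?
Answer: -1451 + I*√1955 ≈ -1451.0 + 44.215*I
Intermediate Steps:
-1451 + √(272 - 2227) = -1451 + √(-1955) = -1451 + I*√1955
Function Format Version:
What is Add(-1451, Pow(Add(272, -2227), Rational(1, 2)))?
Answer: Add(-1451, Mul(I, Pow(1955, Rational(1, 2)))) ≈ Add(-1451.0, Mul(44.215, I))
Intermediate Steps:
Add(-1451, Pow(Add(272, -2227), Rational(1, 2))) = Add(-1451, Pow(-1955, Rational(1, 2))) = Add(-1451, Mul(I, Pow(1955, Rational(1, 2))))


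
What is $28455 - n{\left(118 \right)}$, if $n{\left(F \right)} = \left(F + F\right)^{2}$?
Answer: $-27241$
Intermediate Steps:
$n{\left(F \right)} = 4 F^{2}$ ($n{\left(F \right)} = \left(2 F\right)^{2} = 4 F^{2}$)
$28455 - n{\left(118 \right)} = 28455 - 4 \cdot 118^{2} = 28455 - 4 \cdot 13924 = 28455 - 55696 = -27241$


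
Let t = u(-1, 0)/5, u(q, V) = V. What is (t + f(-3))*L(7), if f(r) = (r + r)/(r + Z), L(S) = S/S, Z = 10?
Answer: -6/7 ≈ -0.85714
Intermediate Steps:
L(S) = 1
f(r) = 2*r/(10 + r) (f(r) = (r + r)/(r + 10) = (2*r)/(10 + r) = 2*r/(10 + r))
t = 0 (t = 0/5 = 0*(⅕) = 0)
(t + f(-3))*L(7) = (0 + 2*(-3)/(10 - 3))*1 = (0 + 2*(-3)/7)*1 = (0 + 2*(-3)*(⅐))*1 = (0 - 6/7)*1 = -6/7*1 = -6/7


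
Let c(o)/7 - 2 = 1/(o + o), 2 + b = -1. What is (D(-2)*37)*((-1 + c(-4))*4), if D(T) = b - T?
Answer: -3589/2 ≈ -1794.5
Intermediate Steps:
b = -3 (b = -2 - 1 = -3)
c(o) = 14 + 7/(2*o) (c(o) = 14 + 7/(o + o) = 14 + 7/((2*o)) = 14 + 7*(1/(2*o)) = 14 + 7/(2*o))
D(T) = -3 - T
(D(-2)*37)*((-1 + c(-4))*4) = ((-3 - 1*(-2))*37)*((-1 + (14 + (7/2)/(-4)))*4) = ((-3 + 2)*37)*((-1 + (14 + (7/2)*(-¼)))*4) = (-1*37)*((-1 + (14 - 7/8))*4) = -37*(-1 + 105/8)*4 = -3589*4/8 = -37*97/2 = -3589/2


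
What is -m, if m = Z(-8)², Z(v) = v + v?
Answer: -256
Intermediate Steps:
Z(v) = 2*v
m = 256 (m = (2*(-8))² = (-16)² = 256)
-m = -1*256 = -256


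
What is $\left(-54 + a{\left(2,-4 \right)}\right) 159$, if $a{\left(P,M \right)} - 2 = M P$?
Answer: $-9540$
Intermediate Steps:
$a{\left(P,M \right)} = 2 + M P$
$\left(-54 + a{\left(2,-4 \right)}\right) 159 = \left(-54 + \left(2 - 8\right)\right) 159 = \left(-54 - 6\right) 159 = \left(-60\right) 159 = -9540$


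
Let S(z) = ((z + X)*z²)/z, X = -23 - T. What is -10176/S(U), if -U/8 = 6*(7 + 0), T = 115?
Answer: -106/1659 ≈ -0.063894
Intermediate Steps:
X = -138 (X = -23 - 1*115 = -23 - 115 = -138)
U = -336 (U = -48*(7 + 0) = -48*7 = -8*42 = -336)
S(z) = z*(-138 + z) (S(z) = ((z - 138)*z²)/z = ((-138 + z)*z²)/z = (z²*(-138 + z))/z = z*(-138 + z))
-10176/S(U) = -10176*(-1/(336*(-138 - 336))) = -10176/((-336*(-474))) = -10176/159264 = -10176*1/159264 = -106/1659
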